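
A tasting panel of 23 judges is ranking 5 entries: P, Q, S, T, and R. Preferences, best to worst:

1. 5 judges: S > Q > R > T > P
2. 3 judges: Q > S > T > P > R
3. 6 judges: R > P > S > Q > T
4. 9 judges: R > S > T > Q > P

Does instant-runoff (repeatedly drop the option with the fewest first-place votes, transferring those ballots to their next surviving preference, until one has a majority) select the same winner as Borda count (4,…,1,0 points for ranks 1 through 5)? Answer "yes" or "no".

yes

Instant-runoff — R1 P 0, Q 3, S 5, T 0, R 15 (R winner). Winner: R.
Borda — scores: P 21, Q 42, S 68, T 29, R 70. Winner: R.
The two methods agree.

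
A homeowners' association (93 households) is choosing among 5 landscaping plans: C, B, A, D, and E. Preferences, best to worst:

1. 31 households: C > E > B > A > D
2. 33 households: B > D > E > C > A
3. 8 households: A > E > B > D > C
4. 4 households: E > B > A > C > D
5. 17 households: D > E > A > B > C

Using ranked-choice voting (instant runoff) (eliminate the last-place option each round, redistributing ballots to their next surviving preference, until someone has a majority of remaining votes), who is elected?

Round 1: C 31, B 33, A 8, D 17, E 4. Eliminate E.
Round 2: C 31, B 37, A 8, D 17. Eliminate A.
Round 3: C 31, B 45, D 17. Eliminate D.
Round 4: C 31, B 62. B has a majority.

B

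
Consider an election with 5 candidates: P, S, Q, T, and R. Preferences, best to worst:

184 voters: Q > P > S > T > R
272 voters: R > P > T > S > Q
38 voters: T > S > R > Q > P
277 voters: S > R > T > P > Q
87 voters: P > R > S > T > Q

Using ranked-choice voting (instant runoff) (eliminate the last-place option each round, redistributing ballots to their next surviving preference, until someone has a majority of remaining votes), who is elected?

Round 1: P 87, S 277, Q 184, T 38, R 272. Eliminate T.
Round 2: P 87, S 315, Q 184, R 272. Eliminate P.
Round 3: S 315, Q 184, R 359. Eliminate Q.
Round 4: S 499, R 359. S has a majority.

S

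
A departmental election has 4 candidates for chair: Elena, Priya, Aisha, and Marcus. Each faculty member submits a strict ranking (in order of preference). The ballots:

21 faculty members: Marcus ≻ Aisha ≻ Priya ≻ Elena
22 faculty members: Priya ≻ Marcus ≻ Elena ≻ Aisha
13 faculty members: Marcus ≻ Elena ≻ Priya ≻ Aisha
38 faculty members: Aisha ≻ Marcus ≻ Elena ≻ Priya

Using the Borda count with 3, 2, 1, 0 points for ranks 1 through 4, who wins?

Elena: 21·0 + 22·1 + 13·2 + 38·1 = 86
Priya: 21·1 + 22·3 + 13·1 + 38·0 = 100
Aisha: 21·2 + 22·0 + 13·0 + 38·3 = 156
Marcus: 21·3 + 22·2 + 13·3 + 38·2 = 222
Marcus has the highest Borda score (222).

Marcus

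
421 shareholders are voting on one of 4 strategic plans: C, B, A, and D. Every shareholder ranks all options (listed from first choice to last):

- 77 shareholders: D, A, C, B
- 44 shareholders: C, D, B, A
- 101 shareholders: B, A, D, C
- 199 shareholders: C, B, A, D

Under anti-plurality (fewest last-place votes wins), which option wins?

Last-place votes: C 101, B 77, A 44, D 199.
A is ranked last by the fewest voters, so A wins.

A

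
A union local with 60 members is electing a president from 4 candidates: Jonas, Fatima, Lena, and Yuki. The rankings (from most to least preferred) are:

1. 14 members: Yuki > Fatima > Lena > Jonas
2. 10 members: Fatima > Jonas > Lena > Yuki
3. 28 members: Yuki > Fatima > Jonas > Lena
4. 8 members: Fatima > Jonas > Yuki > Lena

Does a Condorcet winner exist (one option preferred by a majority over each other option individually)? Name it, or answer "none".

Yuki

Yuki vs Jonas: 42–18 for Yuki.
Yuki vs Fatima: 42–18 for Yuki.
Yuki vs Lena: 50–10 for Yuki.
Yuki beats every other option head-to-head.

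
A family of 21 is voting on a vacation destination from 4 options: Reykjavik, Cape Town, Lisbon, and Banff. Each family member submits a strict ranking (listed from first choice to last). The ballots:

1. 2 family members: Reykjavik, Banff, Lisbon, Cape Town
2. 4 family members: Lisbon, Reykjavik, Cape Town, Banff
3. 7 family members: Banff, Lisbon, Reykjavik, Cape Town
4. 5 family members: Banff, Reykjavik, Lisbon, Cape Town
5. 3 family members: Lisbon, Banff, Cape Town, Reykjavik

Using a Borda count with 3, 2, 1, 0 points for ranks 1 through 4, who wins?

Banff

Reykjavik: 2·3 + 4·2 + 7·1 + 5·2 + 3·0 = 31
Cape Town: 2·0 + 4·1 + 7·0 + 5·0 + 3·1 = 7
Lisbon: 2·1 + 4·3 + 7·2 + 5·1 + 3·3 = 42
Banff: 2·2 + 4·0 + 7·3 + 5·3 + 3·2 = 46
Banff has the highest Borda score (46).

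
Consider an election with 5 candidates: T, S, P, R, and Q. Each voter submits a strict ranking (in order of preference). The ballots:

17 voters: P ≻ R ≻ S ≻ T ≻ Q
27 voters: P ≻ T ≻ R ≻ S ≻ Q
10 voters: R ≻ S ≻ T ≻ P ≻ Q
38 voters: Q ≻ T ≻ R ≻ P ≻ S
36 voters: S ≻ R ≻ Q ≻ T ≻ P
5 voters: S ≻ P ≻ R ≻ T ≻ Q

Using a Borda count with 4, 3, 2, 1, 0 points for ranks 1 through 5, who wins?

T: 17·1 + 27·3 + 10·2 + 38·3 + 36·1 + 5·1 = 273
S: 17·2 + 27·1 + 10·3 + 38·0 + 36·4 + 5·4 = 255
P: 17·4 + 27·4 + 10·1 + 38·1 + 36·0 + 5·3 = 239
R: 17·3 + 27·2 + 10·4 + 38·2 + 36·3 + 5·2 = 339
Q: 17·0 + 27·0 + 10·0 + 38·4 + 36·2 + 5·0 = 224
R has the highest Borda score (339).

R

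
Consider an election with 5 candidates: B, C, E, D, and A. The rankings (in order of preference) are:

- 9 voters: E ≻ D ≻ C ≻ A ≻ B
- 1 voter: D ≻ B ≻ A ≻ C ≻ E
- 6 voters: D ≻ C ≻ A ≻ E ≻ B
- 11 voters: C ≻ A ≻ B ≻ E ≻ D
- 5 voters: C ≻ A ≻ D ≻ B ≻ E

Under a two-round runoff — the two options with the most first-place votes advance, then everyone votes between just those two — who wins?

C

Round 1 first-place votes: B 0, C 16, E 9, D 7, A 0.
C and E advance.
Runoff: C is preferred to E by 23 voters; E by 9.
C wins the runoff.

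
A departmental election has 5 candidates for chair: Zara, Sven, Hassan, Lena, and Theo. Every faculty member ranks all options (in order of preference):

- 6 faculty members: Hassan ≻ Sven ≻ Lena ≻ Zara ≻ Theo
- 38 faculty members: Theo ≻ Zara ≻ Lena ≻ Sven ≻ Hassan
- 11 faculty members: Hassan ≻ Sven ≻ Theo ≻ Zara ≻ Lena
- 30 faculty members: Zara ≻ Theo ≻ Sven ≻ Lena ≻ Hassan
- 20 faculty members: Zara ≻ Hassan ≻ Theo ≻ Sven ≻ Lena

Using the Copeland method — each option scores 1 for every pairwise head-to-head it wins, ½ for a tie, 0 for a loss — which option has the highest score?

Zara: beats Sven, Hassan, Lena, and Theo → score 4.
Sven: beats Hassan and Lena; loses to Zara and Theo → score 2.
Hassan: loses to Zara, Sven, Lena, and Theo → score 0.
Lena: beats Hassan; loses to Zara, Sven, and Theo → score 1.
Theo: beats Sven, Hassan, and Lena; loses to Zara → score 3.
Zara has the best pairwise record.

Zara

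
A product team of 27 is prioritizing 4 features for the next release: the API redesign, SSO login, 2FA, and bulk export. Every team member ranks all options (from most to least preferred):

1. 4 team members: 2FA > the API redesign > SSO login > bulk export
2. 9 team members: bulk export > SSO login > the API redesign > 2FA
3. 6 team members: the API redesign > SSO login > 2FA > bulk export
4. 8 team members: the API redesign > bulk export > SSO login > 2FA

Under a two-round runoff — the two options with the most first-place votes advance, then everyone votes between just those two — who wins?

Round 1 first-place votes: the API redesign 14, SSO login 0, 2FA 4, bulk export 9.
the API redesign and bulk export advance.
Runoff: the API redesign is preferred to bulk export by 18 voters; bulk export by 9.
the API redesign wins the runoff.

the API redesign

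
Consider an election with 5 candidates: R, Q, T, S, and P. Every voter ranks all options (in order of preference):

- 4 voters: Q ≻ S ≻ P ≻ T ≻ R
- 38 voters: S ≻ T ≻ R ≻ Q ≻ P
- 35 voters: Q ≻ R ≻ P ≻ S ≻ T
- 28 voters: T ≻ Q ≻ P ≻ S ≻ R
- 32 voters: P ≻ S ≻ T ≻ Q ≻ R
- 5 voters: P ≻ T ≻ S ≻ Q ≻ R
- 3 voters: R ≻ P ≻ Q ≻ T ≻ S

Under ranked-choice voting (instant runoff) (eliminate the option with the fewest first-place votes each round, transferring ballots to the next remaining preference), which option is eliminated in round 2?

Round 1: R 3, Q 39, T 28, S 38, P 37. Eliminate R.
Round 2: Q 39, T 28, S 38, P 40. Eliminate T.

T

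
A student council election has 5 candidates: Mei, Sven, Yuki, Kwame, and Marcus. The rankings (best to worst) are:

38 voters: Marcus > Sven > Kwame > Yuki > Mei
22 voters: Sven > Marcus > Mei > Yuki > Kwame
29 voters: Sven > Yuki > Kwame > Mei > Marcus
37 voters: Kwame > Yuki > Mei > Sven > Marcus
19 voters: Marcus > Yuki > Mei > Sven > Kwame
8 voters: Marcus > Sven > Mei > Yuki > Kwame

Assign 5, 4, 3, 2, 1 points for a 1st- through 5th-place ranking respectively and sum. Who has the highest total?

Sven

Mei: 38·1 + 22·3 + 29·2 + 37·3 + 19·3 + 8·3 = 354
Sven: 38·4 + 22·5 + 29·5 + 37·2 + 19·2 + 8·4 = 551
Yuki: 38·2 + 22·2 + 29·4 + 37·4 + 19·4 + 8·2 = 476
Kwame: 38·3 + 22·1 + 29·3 + 37·5 + 19·1 + 8·1 = 435
Marcus: 38·5 + 22·4 + 29·1 + 37·1 + 19·5 + 8·5 = 479
Sven has the highest Borda score (551).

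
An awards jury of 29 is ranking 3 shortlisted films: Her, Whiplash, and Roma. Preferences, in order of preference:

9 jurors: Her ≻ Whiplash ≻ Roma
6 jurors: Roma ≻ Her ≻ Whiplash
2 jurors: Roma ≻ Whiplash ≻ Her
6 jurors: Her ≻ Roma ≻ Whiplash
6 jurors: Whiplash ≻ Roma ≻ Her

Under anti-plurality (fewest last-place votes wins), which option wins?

Her

Last-place votes: Her 8, Whiplash 12, Roma 9.
Her is ranked last by the fewest voters, so Her wins.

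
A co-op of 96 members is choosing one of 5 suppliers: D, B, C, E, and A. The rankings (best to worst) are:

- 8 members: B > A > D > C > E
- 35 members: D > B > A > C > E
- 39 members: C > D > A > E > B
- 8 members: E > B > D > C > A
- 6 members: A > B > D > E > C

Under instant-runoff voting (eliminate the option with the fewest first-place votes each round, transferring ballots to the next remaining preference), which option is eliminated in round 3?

Round 1: D 35, B 8, C 39, E 8, A 6. Eliminate A.
Round 2: D 35, B 14, C 39, E 8. Eliminate E.
Round 3: D 35, B 22, C 39. Eliminate B.

B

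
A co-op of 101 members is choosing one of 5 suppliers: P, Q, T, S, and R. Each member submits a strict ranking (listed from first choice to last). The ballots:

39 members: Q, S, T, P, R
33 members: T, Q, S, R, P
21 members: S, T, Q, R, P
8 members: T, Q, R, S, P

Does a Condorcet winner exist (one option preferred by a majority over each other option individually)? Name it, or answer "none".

Checking pairwise contests:
Q beats P 101–0.
T beats Q 62–39.
S beats T 60–41.
Q beats S 80–21.
Q beats R 101–0.
Every option loses at least one head-to-head, so there is no Condorcet winner.

none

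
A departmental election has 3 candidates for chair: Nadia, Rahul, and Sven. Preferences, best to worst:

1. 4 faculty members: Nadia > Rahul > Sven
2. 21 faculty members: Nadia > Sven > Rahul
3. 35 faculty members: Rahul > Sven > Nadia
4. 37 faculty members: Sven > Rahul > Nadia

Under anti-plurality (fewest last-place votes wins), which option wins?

Sven

Last-place votes: Nadia 72, Rahul 21, Sven 4.
Sven is ranked last by the fewest voters, so Sven wins.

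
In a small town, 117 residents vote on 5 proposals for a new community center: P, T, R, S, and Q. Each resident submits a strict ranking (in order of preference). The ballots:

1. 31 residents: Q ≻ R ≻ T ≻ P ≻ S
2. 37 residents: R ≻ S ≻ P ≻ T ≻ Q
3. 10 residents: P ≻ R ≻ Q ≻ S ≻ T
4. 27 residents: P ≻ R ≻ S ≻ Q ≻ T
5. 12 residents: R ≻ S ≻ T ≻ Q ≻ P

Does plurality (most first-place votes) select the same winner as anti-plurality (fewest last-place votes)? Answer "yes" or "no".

yes

Plurality — first-place votes: P 37, T 0, R 49, S 0, Q 31. Winner: R.
Anti-plurality — last-place votes: P 12, T 37, R 0, S 31, Q 37. Winner: R.
The two methods agree.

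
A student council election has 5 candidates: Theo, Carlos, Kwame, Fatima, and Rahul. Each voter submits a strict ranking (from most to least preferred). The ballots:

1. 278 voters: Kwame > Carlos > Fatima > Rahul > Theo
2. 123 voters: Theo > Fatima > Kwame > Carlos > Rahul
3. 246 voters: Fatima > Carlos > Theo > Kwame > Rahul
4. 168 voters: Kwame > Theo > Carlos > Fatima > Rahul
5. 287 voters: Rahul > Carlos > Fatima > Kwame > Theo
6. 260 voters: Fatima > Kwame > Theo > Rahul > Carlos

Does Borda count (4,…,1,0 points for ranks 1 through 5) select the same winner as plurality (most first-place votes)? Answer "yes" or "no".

Borda — scores: Theo 2008, Carlos 2892, Kwame 3343, Fatima 3691, Rahul 1686. Winner: Fatima.
Plurality — first-place votes: Theo 123, Carlos 0, Kwame 446, Fatima 506, Rahul 287. Winner: Fatima.
The two methods agree.

yes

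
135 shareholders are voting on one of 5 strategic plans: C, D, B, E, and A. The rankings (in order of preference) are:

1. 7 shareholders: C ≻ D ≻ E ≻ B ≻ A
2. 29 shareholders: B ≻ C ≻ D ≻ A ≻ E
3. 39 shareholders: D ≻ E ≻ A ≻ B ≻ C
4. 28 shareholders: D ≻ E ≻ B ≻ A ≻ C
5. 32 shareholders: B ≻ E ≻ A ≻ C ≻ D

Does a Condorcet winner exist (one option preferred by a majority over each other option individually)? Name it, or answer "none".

Checking pairwise contests:
B beats C 128–7.
C beats D 68–67.
D beats B 74–61.
D beats E 103–32.
D beats A 103–32.
Every option loses at least one head-to-head, so there is no Condorcet winner.

none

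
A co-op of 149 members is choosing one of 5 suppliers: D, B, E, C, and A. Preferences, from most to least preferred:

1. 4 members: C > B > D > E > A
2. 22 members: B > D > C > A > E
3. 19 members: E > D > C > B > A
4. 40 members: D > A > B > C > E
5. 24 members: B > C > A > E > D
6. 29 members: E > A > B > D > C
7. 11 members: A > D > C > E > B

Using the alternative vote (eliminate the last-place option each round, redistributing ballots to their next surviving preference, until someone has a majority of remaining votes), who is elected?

Round 1: D 40, B 46, E 48, C 4, A 11. Eliminate C.
Round 2: D 40, B 50, E 48, A 11. Eliminate A.
Round 3: D 51, B 50, E 48. Eliminate E.
Round 4: D 70, B 79. B has a majority.

B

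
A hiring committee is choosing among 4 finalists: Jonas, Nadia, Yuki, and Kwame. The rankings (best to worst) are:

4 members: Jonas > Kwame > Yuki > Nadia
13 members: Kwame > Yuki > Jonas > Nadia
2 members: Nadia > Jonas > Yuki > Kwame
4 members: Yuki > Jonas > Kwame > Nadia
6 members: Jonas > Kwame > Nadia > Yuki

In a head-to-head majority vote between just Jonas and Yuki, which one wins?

Voters preferring Jonas to Yuki: 12; preferring Yuki to Jonas: 17.
Yuki wins the head-to-head.

Yuki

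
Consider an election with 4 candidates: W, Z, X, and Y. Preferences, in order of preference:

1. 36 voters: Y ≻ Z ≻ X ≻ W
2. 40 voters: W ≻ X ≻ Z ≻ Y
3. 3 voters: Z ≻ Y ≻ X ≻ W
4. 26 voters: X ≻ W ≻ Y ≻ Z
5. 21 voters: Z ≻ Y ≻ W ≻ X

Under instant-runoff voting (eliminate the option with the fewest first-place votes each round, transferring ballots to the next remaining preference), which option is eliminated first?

Round 1: W 40, Z 24, X 26, Y 36. Eliminate Z.

Z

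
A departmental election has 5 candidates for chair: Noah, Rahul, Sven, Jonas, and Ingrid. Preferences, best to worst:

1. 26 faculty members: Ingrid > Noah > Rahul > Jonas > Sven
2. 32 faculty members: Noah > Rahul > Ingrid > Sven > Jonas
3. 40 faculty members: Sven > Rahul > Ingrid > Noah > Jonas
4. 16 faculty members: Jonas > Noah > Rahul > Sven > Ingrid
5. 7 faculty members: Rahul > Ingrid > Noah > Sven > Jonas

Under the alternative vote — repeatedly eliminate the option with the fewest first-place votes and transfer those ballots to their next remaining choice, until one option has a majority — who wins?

Noah

Round 1: Noah 32, Rahul 7, Sven 40, Jonas 16, Ingrid 26. Eliminate Rahul.
Round 2: Noah 32, Sven 40, Jonas 16, Ingrid 33. Eliminate Jonas.
Round 3: Noah 48, Sven 40, Ingrid 33. Eliminate Ingrid.
Round 4: Noah 81, Sven 40. Noah has a majority.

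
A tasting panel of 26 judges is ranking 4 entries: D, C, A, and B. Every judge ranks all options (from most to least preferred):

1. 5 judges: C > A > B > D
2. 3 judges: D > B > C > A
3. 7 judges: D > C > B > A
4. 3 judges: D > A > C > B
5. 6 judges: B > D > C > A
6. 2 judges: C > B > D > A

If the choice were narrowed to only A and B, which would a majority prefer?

Voters preferring A to B: 8; preferring B to A: 18.
B wins the head-to-head.

B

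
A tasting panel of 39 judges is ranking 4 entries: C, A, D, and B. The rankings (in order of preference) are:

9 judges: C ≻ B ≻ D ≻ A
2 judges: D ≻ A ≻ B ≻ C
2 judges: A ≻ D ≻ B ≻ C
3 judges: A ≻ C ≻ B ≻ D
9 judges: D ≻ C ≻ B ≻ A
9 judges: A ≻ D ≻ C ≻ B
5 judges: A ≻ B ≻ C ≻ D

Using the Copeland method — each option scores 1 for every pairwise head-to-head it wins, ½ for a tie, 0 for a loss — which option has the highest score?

C: beats B; loses to A and D → score 1.
A: beats C and B; loses to D → score 2.
D: beats C, A, and B → score 3.
B: loses to C, A, and D → score 0.
D has the best pairwise record.

D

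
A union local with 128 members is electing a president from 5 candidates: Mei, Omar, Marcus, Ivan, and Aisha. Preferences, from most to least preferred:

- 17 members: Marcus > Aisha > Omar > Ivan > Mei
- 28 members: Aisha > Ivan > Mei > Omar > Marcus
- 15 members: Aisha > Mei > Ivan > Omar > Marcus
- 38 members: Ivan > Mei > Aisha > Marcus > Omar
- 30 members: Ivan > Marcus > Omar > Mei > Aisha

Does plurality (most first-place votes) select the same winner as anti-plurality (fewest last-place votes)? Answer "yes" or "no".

yes

Plurality — first-place votes: Mei 0, Omar 0, Marcus 17, Ivan 68, Aisha 43. Winner: Ivan.
Anti-plurality — last-place votes: Mei 17, Omar 38, Marcus 43, Ivan 0, Aisha 30. Winner: Ivan.
The two methods agree.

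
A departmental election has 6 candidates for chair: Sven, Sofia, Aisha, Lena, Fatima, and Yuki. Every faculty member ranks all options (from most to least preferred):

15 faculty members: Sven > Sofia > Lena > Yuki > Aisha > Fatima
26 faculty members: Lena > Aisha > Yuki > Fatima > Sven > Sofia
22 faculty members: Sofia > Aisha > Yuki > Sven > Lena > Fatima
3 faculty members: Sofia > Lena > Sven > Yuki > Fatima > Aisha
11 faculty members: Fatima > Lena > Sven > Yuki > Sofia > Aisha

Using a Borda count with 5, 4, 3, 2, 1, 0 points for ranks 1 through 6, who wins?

Sven: 15·5 + 26·1 + 22·2 + 3·3 + 11·3 = 187
Sofia: 15·4 + 26·0 + 22·5 + 3·5 + 11·1 = 196
Aisha: 15·1 + 26·4 + 22·4 + 3·0 + 11·0 = 207
Lena: 15·3 + 26·5 + 22·1 + 3·4 + 11·4 = 253
Fatima: 15·0 + 26·2 + 22·0 + 3·1 + 11·5 = 110
Yuki: 15·2 + 26·3 + 22·3 + 3·2 + 11·2 = 202
Lena has the highest Borda score (253).

Lena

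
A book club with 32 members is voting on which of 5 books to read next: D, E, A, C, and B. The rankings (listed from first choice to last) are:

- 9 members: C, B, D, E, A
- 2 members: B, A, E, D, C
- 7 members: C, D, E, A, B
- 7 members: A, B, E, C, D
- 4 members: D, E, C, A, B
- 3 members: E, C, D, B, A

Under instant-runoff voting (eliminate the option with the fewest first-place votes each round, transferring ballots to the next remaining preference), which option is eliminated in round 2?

Round 1: D 4, E 3, A 7, C 16, B 2. Eliminate B.
Round 2: D 4, E 3, A 9, C 16. Eliminate E.

E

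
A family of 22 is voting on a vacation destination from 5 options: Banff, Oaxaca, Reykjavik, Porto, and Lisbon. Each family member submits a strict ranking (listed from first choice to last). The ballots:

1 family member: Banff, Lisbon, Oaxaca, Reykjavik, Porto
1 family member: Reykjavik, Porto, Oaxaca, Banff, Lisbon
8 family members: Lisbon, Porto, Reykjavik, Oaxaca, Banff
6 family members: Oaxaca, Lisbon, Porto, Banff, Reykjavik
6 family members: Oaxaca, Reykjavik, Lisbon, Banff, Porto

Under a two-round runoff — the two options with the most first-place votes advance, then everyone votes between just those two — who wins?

Oaxaca

Round 1 first-place votes: Banff 1, Oaxaca 12, Reykjavik 1, Porto 0, Lisbon 8.
Oaxaca and Lisbon advance.
Runoff: Oaxaca is preferred to Lisbon by 13 voters; Lisbon by 9.
Oaxaca wins the runoff.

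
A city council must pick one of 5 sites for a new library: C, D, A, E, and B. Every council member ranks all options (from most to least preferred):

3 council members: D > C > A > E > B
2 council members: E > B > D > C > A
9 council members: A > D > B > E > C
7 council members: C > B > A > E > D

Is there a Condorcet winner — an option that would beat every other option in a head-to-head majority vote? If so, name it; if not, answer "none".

none

Checking pairwise contests:
D beats C 14–7.
A beats D 16–5.
C beats A 12–9.
D beats E 12–9.
D beats B 12–9.
Every option loses at least one head-to-head, so there is no Condorcet winner.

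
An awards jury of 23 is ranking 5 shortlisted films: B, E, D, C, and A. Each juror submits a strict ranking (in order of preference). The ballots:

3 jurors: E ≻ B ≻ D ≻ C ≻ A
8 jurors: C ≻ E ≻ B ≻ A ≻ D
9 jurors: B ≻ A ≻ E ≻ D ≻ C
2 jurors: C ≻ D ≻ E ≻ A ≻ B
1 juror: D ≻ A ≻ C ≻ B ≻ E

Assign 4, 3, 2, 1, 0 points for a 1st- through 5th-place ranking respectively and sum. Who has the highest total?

B: 3·3 + 8·2 + 9·4 + 2·0 + 1·1 = 62
E: 3·4 + 8·3 + 9·2 + 2·2 + 1·0 = 58
D: 3·2 + 8·0 + 9·1 + 2·3 + 1·4 = 25
C: 3·1 + 8·4 + 9·0 + 2·4 + 1·2 = 45
A: 3·0 + 8·1 + 9·3 + 2·1 + 1·3 = 40
B has the highest Borda score (62).

B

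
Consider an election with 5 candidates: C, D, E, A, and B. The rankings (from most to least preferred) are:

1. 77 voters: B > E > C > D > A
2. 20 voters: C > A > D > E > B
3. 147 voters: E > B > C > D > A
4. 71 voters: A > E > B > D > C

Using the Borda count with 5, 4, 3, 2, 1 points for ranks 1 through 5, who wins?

E

C: 77·3 + 20·5 + 147·3 + 71·1 = 843
D: 77·2 + 20·3 + 147·2 + 71·2 = 650
E: 77·4 + 20·2 + 147·5 + 71·4 = 1367
A: 77·1 + 20·4 + 147·1 + 71·5 = 659
B: 77·5 + 20·1 + 147·4 + 71·3 = 1206
E has the highest Borda score (1367).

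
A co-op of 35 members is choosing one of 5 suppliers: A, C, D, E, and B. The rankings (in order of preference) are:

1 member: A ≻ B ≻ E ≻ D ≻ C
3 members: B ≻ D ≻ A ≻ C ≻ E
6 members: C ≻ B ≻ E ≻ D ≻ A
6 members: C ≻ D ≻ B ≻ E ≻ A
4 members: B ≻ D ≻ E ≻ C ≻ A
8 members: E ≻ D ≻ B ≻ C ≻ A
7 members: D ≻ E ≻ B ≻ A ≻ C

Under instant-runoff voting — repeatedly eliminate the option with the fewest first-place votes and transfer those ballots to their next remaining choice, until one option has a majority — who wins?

Round 1: A 1, C 12, D 7, E 8, B 7. Eliminate A.
Round 2: C 12, D 7, E 8, B 8. Eliminate D.
Round 3: C 12, E 15, B 8. Eliminate B.
Round 4: C 15, E 20. E has a majority.

E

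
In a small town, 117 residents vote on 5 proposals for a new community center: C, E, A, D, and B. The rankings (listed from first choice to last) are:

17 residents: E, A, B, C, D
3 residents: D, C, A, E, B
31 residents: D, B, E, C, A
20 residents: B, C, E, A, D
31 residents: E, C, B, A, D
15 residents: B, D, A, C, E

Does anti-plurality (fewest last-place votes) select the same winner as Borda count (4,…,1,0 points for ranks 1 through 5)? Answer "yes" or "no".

no

Anti-plurality — last-place votes: C 0, E 15, A 31, D 68, B 3. Winner: C.
Borda — scores: C 225, E 297, A 138, D 181, B 329. Winner: B.
The two methods disagree.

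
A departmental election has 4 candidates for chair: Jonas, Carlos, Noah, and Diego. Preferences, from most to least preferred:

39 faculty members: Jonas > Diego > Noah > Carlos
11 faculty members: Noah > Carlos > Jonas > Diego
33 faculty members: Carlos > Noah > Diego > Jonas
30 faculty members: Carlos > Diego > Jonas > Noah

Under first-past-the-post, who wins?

Carlos

First-place votes: Jonas 39, Carlos 63, Noah 11, Diego 0.
Carlos has the most first-place votes.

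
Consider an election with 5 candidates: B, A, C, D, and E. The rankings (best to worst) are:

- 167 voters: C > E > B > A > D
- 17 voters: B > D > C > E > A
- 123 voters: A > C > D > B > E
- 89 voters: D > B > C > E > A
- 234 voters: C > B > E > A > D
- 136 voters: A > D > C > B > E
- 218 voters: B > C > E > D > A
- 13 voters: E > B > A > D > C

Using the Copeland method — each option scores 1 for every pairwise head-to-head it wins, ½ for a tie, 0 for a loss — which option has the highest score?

C

B: beats A, D, and E; loses to C → score 3.
A: beats D; loses to B, C, and E → score 1.
C: beats B, A, D, and E → score 4.
D: loses to B, A, C, and E → score 0.
E: beats A and D; loses to B and C → score 2.
C has the best pairwise record.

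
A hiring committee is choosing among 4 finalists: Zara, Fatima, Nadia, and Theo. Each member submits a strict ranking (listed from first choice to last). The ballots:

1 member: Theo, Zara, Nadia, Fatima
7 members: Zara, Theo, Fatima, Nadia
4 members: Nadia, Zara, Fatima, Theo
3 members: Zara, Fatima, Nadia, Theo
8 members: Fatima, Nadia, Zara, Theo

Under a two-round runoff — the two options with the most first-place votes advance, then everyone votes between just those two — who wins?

Round 1 first-place votes: Zara 10, Fatima 8, Nadia 4, Theo 1.
Zara and Fatima advance.
Runoff: Zara is preferred to Fatima by 15 voters; Fatima by 8.
Zara wins the runoff.

Zara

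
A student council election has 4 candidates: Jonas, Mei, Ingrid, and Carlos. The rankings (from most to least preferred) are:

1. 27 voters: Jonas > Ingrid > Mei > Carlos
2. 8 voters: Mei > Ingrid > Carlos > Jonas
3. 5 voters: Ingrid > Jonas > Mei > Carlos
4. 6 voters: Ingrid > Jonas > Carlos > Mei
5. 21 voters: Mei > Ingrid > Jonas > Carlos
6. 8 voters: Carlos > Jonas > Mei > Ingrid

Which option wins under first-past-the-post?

First-place votes: Jonas 27, Mei 29, Ingrid 11, Carlos 8.
Mei has the most first-place votes.

Mei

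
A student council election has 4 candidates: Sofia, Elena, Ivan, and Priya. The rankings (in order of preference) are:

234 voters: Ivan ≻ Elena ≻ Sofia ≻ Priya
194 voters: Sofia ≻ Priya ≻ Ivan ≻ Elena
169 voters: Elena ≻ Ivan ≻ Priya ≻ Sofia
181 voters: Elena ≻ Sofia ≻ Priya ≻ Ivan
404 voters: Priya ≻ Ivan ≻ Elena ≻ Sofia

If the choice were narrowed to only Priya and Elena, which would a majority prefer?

Priya

Voters preferring Priya to Elena: 598; preferring Elena to Priya: 584.
Priya wins the head-to-head.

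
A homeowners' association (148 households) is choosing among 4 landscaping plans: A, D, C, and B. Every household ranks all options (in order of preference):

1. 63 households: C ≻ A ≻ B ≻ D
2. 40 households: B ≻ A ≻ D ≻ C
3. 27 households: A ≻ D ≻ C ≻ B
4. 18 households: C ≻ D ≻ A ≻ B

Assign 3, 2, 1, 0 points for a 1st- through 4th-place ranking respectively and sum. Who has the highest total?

A

A: 63·2 + 40·2 + 27·3 + 18·1 = 305
D: 63·0 + 40·1 + 27·2 + 18·2 = 130
C: 63·3 + 40·0 + 27·1 + 18·3 = 270
B: 63·1 + 40·3 + 27·0 + 18·0 = 183
A has the highest Borda score (305).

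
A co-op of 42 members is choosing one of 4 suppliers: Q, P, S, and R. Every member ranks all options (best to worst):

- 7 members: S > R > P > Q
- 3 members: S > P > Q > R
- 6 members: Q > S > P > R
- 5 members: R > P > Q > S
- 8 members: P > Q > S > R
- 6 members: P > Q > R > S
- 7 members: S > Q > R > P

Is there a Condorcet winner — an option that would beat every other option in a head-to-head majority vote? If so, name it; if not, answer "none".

Checking pairwise contests:
P beats Q 29–13.
S beats P 23–19.
Q beats S 25–17.
Q beats R 30–12.
Every option loses at least one head-to-head, so there is no Condorcet winner.

none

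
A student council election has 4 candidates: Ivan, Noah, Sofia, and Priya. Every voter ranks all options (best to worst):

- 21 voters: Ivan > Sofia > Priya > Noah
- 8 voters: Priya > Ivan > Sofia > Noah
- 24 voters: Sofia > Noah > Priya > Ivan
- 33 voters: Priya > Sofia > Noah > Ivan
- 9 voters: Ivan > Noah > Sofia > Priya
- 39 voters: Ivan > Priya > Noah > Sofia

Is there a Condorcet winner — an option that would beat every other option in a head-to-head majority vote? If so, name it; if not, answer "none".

Ivan

Ivan vs Noah: 77–57 for Ivan.
Ivan vs Sofia: 77–57 for Ivan.
Ivan vs Priya: 69–65 for Ivan.
Ivan beats every other option head-to-head.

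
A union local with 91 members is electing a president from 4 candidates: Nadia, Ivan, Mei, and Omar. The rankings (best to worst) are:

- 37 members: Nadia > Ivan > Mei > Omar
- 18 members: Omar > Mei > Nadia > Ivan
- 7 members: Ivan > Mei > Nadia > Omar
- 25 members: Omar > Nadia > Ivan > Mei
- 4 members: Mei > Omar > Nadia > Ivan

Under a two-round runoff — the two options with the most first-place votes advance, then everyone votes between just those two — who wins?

Omar

Round 1 first-place votes: Nadia 37, Ivan 7, Mei 4, Omar 43.
Omar and Nadia advance.
Runoff: Omar is preferred to Nadia by 47 voters; Nadia by 44.
Omar wins the runoff.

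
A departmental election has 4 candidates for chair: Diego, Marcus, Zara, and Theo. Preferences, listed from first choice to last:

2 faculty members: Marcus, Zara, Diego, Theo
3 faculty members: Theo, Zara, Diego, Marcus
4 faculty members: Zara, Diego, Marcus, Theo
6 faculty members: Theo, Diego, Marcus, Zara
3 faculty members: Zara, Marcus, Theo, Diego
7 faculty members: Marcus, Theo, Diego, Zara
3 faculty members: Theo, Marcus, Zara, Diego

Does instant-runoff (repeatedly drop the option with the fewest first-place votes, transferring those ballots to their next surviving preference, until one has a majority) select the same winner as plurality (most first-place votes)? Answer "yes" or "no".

no

Instant-runoff — R1 Diego 0, Marcus 9, Zara 7, Theo 12 (Diego out); R2 Marcus 9, Zara 7, Theo 12 (Zara out); R3 Marcus 16, Theo 12 (Marcus winner). Winner: Marcus.
Plurality — first-place votes: Diego 0, Marcus 9, Zara 7, Theo 12. Winner: Theo.
The two methods disagree.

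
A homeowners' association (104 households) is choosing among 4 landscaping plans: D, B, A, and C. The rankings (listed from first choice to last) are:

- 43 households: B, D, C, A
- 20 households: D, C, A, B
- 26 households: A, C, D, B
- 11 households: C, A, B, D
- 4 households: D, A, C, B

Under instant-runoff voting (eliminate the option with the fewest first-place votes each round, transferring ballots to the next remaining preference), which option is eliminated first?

C

Round 1: D 24, B 43, A 26, C 11. Eliminate C.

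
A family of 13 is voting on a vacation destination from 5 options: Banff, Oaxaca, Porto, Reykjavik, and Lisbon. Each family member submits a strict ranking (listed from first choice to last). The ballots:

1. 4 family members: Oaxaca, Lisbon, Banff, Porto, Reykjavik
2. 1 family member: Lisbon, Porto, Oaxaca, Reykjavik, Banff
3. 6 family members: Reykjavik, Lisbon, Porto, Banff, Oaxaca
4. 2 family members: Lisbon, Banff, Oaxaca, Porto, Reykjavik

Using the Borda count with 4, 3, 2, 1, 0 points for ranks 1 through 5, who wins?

Lisbon

Banff: 4·2 + 1·0 + 6·1 + 2·3 = 20
Oaxaca: 4·4 + 1·2 + 6·0 + 2·2 = 22
Porto: 4·1 + 1·3 + 6·2 + 2·1 = 21
Reykjavik: 4·0 + 1·1 + 6·4 + 2·0 = 25
Lisbon: 4·3 + 1·4 + 6·3 + 2·4 = 42
Lisbon has the highest Borda score (42).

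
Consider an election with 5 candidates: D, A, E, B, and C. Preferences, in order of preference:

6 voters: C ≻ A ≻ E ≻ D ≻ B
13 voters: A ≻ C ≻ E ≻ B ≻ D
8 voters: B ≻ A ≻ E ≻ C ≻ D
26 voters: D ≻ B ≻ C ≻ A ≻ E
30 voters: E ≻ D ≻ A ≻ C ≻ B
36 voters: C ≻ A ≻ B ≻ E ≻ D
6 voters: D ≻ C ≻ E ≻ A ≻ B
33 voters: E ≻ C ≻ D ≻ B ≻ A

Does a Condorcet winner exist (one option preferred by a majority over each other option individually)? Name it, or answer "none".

C vs D: 96–62 for C.
C vs A: 107–51 for C.
C vs E: 87–71 for C.
C vs B: 124–34 for C.
C beats every other option head-to-head.

C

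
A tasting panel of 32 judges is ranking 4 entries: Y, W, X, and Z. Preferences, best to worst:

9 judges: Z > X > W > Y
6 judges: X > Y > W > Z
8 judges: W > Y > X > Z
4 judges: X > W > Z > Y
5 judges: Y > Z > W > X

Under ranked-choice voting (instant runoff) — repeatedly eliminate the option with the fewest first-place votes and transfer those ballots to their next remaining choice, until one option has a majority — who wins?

X

Round 1: Y 5, W 8, X 10, Z 9. Eliminate Y.
Round 2: W 8, X 10, Z 14. Eliminate W.
Round 3: X 18, Z 14. X has a majority.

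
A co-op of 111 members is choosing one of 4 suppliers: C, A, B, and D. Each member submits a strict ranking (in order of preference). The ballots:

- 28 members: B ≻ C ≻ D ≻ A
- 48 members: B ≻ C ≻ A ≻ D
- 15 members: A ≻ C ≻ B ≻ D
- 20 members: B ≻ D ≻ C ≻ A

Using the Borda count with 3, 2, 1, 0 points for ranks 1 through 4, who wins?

C: 28·2 + 48·2 + 15·2 + 20·1 = 202
A: 28·0 + 48·1 + 15·3 + 20·0 = 93
B: 28·3 + 48·3 + 15·1 + 20·3 = 303
D: 28·1 + 48·0 + 15·0 + 20·2 = 68
B has the highest Borda score (303).

B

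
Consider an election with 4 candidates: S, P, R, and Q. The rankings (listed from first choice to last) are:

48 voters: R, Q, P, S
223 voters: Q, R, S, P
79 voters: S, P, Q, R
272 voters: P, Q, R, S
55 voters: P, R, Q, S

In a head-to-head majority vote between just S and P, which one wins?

Voters preferring S to P: 302; preferring P to S: 375.
P wins the head-to-head.

P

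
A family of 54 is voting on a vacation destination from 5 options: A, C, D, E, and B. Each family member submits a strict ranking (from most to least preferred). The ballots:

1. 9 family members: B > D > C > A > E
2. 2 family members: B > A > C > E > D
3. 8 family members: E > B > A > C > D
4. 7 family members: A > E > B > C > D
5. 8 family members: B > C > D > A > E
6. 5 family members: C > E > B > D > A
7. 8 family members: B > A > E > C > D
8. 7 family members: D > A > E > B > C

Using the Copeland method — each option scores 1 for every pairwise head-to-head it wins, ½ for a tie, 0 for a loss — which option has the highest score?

A: beats C and E; loses to D and B → score 2.
C: beats D; loses to A, E, and B → score 1.
D: beats A; loses to C, E, and B → score 1.
E: beats C and D; ties B; loses to A → score 2.5.
B: beats A, C, and D; ties E → score 3.5.
B has the best pairwise record.

B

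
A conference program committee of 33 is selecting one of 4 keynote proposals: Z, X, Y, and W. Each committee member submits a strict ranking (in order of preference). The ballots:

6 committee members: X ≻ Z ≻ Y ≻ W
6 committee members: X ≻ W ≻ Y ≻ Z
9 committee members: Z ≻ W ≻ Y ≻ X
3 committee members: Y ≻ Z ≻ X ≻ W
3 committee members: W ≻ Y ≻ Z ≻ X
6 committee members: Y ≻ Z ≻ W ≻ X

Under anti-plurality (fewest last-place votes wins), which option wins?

Last-place votes: Z 6, X 18, Y 0, W 9.
Y is ranked last by the fewest voters, so Y wins.

Y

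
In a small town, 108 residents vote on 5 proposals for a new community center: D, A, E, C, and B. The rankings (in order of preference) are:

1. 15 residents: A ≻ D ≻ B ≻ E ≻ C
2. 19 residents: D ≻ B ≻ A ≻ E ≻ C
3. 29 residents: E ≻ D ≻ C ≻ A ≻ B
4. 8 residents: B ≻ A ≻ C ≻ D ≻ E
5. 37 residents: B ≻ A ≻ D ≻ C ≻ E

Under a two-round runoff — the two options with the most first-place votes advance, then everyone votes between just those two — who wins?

B

Round 1 first-place votes: D 19, A 15, E 29, C 0, B 45.
B and E advance.
Runoff: B is preferred to E by 79 voters; E by 29.
B wins the runoff.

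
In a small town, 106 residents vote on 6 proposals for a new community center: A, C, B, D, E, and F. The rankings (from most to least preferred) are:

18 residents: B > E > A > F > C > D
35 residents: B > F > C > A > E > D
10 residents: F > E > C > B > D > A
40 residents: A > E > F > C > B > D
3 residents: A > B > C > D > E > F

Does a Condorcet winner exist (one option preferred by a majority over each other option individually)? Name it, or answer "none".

B

B vs A: 63–43 for B.
B vs C: 56–50 for B.
B vs D: 106–0 for B.
B vs E: 56–50 for B.
B vs F: 56–50 for B.
B beats every other option head-to-head.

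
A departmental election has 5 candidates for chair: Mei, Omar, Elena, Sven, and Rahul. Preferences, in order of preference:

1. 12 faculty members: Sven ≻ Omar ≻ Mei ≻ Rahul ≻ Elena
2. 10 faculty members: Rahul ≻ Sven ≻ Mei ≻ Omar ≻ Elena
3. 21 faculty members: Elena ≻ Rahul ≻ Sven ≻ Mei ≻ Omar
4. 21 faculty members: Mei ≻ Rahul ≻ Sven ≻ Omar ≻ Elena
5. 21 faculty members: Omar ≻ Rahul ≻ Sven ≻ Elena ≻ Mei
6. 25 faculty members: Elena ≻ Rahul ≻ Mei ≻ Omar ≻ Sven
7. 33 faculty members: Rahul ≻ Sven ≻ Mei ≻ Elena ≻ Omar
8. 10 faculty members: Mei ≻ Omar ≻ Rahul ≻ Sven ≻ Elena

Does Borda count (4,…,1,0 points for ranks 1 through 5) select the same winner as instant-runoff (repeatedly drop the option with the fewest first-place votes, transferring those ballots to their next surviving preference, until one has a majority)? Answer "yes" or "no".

yes

Borda — scores: Mei 305, Omar 206, Elena 238, Sven 313, Rahul 468. Winner: Rahul.
Instant-runoff — R1 Mei 31, Omar 21, Elena 46, Sven 12, Rahul 43 (Sven out); R2 Mei 31, Omar 33, Elena 46, Rahul 43 (Mei out); R3 Omar 43, Elena 46, Rahul 64 (Omar out); R4 Elena 46, Rahul 107 (Rahul winner). Winner: Rahul.
The two methods agree.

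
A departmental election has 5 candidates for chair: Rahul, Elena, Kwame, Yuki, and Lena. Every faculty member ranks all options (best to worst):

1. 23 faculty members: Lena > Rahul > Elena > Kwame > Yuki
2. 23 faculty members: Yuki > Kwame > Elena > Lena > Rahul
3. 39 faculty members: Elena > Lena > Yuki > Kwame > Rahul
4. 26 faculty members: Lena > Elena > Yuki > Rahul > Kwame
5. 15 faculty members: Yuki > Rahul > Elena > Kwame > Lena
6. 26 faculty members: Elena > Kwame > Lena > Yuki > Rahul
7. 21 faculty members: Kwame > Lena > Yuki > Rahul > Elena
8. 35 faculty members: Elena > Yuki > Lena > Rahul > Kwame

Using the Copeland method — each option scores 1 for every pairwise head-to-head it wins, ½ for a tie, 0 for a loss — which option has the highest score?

Rahul: loses to Elena, Kwame, Yuki, and Lena → score 0.
Elena: beats Rahul, Kwame, Yuki, and Lena → score 4.
Kwame: beats Rahul; loses to Elena, Yuki, and Lena → score 1.
Yuki: beats Rahul and Kwame; loses to Elena and Lena → score 2.
Lena: beats Rahul, Kwame, and Yuki; loses to Elena → score 3.
Elena has the best pairwise record.

Elena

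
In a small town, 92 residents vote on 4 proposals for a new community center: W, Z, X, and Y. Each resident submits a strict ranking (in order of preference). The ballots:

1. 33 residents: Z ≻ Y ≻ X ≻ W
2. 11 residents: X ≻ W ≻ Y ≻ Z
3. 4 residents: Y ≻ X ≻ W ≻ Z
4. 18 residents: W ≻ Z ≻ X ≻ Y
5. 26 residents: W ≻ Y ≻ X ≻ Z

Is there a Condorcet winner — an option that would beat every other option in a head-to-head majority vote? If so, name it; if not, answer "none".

Checking pairwise contests:
X beats W 48–44.
W beats Z 59–33.
Z beats X 51–41.
W beats Y 55–37.
Every option loses at least one head-to-head, so there is no Condorcet winner.

none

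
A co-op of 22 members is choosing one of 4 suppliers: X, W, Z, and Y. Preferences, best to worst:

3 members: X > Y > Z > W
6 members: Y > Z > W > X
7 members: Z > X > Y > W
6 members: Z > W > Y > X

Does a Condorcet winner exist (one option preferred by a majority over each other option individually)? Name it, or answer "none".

Z vs X: 19–3 for Z.
Z vs W: 22–0 for Z.
Z vs Y: 13–9 for Z.
Z beats every other option head-to-head.

Z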